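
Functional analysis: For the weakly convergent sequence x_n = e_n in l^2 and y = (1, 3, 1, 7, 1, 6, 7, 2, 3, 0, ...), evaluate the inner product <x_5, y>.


x_5 = e_5 is the standard basis vector with 1 in position 5.
<x_5, y> = y_5 = 1
As n -> infinity, <x_n, y> -> 0, confirming weak convergence of (x_n) to 0.

1


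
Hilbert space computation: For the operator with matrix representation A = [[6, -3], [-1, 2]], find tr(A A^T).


trace(A * A^T) = sum of squares of all entries
= 6^2 + (-3)^2 + (-1)^2 + 2^2
= 36 + 9 + 1 + 4
= 50

50


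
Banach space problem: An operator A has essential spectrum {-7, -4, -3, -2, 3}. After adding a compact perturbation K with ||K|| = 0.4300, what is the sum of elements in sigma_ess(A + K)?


By Weyl's theorem, the essential spectrum is invariant under compact perturbations.
sigma_ess(A + K) = sigma_ess(A) = {-7, -4, -3, -2, 3}
Sum = -7 + -4 + -3 + -2 + 3 = -13

-13


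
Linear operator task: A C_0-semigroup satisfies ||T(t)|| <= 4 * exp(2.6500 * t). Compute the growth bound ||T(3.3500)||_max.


||T(3.3500)|| <= 4 * exp(2.6500 * 3.3500)
= 4 * exp(8.8775)
= 4 * 7168.8462
= 28675.3848

28675.3848


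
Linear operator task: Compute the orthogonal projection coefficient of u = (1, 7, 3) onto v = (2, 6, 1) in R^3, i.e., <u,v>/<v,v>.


Computing <u,v> = 1*2 + 7*6 + 3*1 = 47
Computing <v,v> = 2^2 + 6^2 + 1^2 = 41
Projection coefficient = 47/41 = 1.1463

1.1463


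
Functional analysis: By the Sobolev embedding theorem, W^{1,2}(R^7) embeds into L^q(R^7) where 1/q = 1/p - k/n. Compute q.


Using the Sobolev embedding formula: 1/q = 1/p - k/n
1/q = 1/2 - 1/7 = 5/14
q = 1/(5/14) = 14/5 = 2.8000

2.8000


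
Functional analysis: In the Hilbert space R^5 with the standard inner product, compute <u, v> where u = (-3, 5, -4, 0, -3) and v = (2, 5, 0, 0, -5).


Computing the standard inner product <u, v> = sum u_i * v_i
= -3*2 + 5*5 + -4*0 + 0*0 + -3*-5
= -6 + 25 + 0 + 0 + 15
= 34

34


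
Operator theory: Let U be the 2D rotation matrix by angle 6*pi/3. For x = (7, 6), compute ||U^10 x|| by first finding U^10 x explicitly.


U is a rotation by theta = 6*pi/3
U^10 = rotation by 10*theta = 60*pi/3 = 0*pi/3 (mod 2*pi)
cos(0*pi/3) = 1.0000, sin(0*pi/3) = 0.0000
U^10 x = (1.0000 * 7 - 0.0000 * 6, 0.0000 * 7 + 1.0000 * 6)
= (7.0000, 6.0000)
||U^10 x|| = sqrt(7.0000^2 + 6.0000^2) = sqrt(85.0000) = 9.2195

9.2195


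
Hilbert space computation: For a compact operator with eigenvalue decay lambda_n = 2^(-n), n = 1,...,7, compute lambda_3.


The eigenvalue formula gives lambda_3 = 1/2^3
= 1/8
= 0.1250

0.1250


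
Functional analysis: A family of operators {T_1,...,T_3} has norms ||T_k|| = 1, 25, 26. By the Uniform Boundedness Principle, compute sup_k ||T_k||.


By the Uniform Boundedness Principle, the supremum of norms is finite.
sup_k ||T_k|| = max(1, 25, 26) = 26

26


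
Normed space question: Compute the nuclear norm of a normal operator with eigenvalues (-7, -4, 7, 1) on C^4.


For a normal operator, singular values equal |eigenvalues|.
Trace norm = sum |lambda_i| = 7 + 4 + 7 + 1
= 19

19


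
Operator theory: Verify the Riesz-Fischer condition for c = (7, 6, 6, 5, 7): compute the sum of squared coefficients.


sum |c_n|^2 = 7^2 + 6^2 + 6^2 + 5^2 + 7^2
= 49 + 36 + 36 + 25 + 49
= 195

195


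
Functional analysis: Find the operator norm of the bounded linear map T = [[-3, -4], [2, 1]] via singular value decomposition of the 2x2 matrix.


A^T A = [[13, 14], [14, 17]]
trace(A^T A) = 30, det(A^T A) = 25
discriminant = 30^2 - 4*25 = 800
Largest eigenvalue of A^T A = (trace + sqrt(disc))/2 = 29.1421
||T|| = sqrt(29.1421) = 5.3983

5.3983


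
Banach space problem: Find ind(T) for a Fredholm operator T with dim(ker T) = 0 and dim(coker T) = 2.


The Fredholm index is defined as ind(T) = dim(ker T) - dim(coker T)
= 0 - 2
= -2

-2


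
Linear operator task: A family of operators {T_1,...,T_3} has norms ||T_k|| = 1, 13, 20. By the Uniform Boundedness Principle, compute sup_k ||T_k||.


By the Uniform Boundedness Principle, the supremum of norms is finite.
sup_k ||T_k|| = max(1, 13, 20) = 20

20


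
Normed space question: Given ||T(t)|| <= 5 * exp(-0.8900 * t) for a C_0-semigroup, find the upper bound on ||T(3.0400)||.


||T(3.0400)|| <= 5 * exp(-0.8900 * 3.0400)
= 5 * exp(-2.7056)
= 5 * 0.0668
= 0.3342

0.3342


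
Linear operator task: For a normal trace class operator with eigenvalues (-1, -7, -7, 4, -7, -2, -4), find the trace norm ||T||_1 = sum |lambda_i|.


For a normal operator, singular values equal |eigenvalues|.
Trace norm = sum |lambda_i| = 1 + 7 + 7 + 4 + 7 + 2 + 4
= 32

32


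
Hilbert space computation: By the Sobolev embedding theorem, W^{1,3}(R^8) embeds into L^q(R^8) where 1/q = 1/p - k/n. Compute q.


Using the Sobolev embedding formula: 1/q = 1/p - k/n
1/q = 1/3 - 1/8 = 5/24
q = 1/(5/24) = 24/5 = 4.8000

4.8000


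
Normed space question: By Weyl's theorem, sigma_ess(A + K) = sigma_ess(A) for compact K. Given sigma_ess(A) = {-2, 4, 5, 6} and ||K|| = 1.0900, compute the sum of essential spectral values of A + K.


By Weyl's theorem, the essential spectrum is invariant under compact perturbations.
sigma_ess(A + K) = sigma_ess(A) = {-2, 4, 5, 6}
Sum = -2 + 4 + 5 + 6 = 13

13


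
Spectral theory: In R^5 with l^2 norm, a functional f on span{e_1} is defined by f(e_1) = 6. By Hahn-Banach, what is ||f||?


The norm of f is given by ||f|| = sup_{||x||=1} |f(x)|.
On span{e_1}, ||e_1|| = 1, so ||f|| = |f(e_1)| / ||e_1||
= |6| / 1 = 6.0000

6.0000


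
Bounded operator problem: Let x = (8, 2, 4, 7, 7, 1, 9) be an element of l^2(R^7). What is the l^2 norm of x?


The l^2 norm = (sum |x_i|^2)^(1/2)
Sum of 2th powers = 64 + 4 + 16 + 49 + 49 + 1 + 81 = 264
||x||_2 = (264)^(1/2) = 16.2481

16.2481


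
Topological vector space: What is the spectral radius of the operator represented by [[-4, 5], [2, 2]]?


For a 2x2 matrix, eigenvalues satisfy lambda^2 - (trace)*lambda + det = 0
trace = -4 + 2 = -2
det = -4*2 - 5*2 = -18
discriminant = (-2)^2 - 4*(-18) = 76
spectral radius = max |eigenvalue| = 5.3589

5.3589


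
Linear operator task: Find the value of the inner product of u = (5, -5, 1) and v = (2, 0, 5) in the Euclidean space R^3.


Computing the standard inner product <u, v> = sum u_i * v_i
= 5*2 + -5*0 + 1*5
= 10 + 0 + 5
= 15

15


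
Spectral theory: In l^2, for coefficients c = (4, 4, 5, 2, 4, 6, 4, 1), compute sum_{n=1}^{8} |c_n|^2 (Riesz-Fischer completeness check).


sum |c_n|^2 = 4^2 + 4^2 + 5^2 + 2^2 + 4^2 + 6^2 + 4^2 + 1^2
= 16 + 16 + 25 + 4 + 16 + 36 + 16 + 1
= 130

130


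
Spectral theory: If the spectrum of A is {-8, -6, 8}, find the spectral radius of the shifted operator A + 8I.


Spectrum of A + 8I = {0, 2, 16}
Spectral radius = max |lambda| over the shifted spectrum
= max(0, 2, 16) = 16

16


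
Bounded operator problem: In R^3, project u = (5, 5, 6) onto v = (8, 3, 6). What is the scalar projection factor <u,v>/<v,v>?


Computing <u,v> = 5*8 + 5*3 + 6*6 = 91
Computing <v,v> = 8^2 + 3^2 + 6^2 = 109
Projection coefficient = 91/109 = 0.8349

0.8349


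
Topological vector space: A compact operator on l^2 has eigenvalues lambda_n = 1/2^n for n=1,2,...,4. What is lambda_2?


The eigenvalue formula gives lambda_2 = 1/2^2
= 1/4
= 0.2500

0.2500


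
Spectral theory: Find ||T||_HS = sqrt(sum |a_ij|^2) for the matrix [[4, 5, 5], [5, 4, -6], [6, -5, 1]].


The Hilbert-Schmidt norm is sqrt(sum of squares of all entries).
Sum of squares = 4^2 + 5^2 + 5^2 + 5^2 + 4^2 + (-6)^2 + 6^2 + (-5)^2 + 1^2
= 16 + 25 + 25 + 25 + 16 + 36 + 36 + 25 + 1 = 205
||T||_HS = sqrt(205) = 14.3178

14.3178


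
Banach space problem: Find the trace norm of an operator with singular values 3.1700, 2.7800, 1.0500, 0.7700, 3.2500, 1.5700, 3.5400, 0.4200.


The nuclear norm is the sum of all singular values.
||T||_1 = 3.1700 + 2.7800 + 1.0500 + 0.7700 + 3.2500 + 1.5700 + 3.5400 + 0.4200
= 16.5500

16.5500


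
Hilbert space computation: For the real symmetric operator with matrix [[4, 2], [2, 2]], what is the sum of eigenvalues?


For a self-adjoint (symmetric) matrix, the eigenvalues are real.
The sum of eigenvalues equals the trace of the matrix.
trace = 4 + 2 = 6

6


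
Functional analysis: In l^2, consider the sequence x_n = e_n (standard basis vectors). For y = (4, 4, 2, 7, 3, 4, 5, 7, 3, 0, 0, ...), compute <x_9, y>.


x_9 = e_9 is the standard basis vector with 1 in position 9.
<x_9, y> = y_9 = 3
As n -> infinity, <x_n, y> -> 0, confirming weak convergence of (x_n) to 0.

3


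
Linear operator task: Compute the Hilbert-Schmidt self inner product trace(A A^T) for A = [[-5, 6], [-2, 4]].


trace(A * A^T) = sum of squares of all entries
= (-5)^2 + 6^2 + (-2)^2 + 4^2
= 25 + 36 + 4 + 16
= 81

81


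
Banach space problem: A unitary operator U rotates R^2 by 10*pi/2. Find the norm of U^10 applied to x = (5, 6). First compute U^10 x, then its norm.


U is a rotation by theta = 10*pi/2
U^10 = rotation by 10*theta = 100*pi/2 = 0*pi/2 (mod 2*pi)
cos(0*pi/2) = 1.0000, sin(0*pi/2) = 0.0000
U^10 x = (1.0000 * 5 - 0.0000 * 6, 0.0000 * 5 + 1.0000 * 6)
= (5.0000, 6.0000)
||U^10 x|| = sqrt(5.0000^2 + 6.0000^2) = sqrt(61.0000) = 7.8102

7.8102


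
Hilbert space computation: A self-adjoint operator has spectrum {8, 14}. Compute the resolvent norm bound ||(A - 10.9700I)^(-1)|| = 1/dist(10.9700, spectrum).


dist(10.9700, {8, 14}) = min(|10.9700 - 8|, |10.9700 - 14|)
= min(2.9700, 3.0300) = 2.9700
Resolvent bound = 1/2.9700 = 0.3367

0.3367


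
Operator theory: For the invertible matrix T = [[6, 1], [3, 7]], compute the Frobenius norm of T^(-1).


det(T) = 6*7 - 1*3 = 39
T^(-1) = (1/39) * [[7, -1], [-3, 6]] = [[0.1795, -0.0256], [-0.0769, 0.1538]]
||T^(-1)||_F^2 = 0.1795^2 + (-0.0256)^2 + (-0.0769)^2 + 0.1538^2 = 0.0625
||T^(-1)||_F = sqrt(0.0625) = 0.2499

0.2499


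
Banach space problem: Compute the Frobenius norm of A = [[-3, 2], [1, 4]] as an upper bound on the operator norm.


||A||_F^2 = sum a_ij^2
= (-3)^2 + 2^2 + 1^2 + 4^2
= 9 + 4 + 1 + 16 = 30
||A||_F = sqrt(30) = 5.4772

5.4772


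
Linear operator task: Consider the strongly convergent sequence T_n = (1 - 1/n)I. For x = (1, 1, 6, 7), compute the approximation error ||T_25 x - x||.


T_25 x - x = (1 - 1/25)x - x = -x/25
||x|| = sqrt(87) = 9.3274
||T_25 x - x|| = ||x||/25 = 9.3274/25 = 0.3731

0.3731


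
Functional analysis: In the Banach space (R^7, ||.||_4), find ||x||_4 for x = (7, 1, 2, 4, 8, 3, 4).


The l^4 norm = (sum |x_i|^4)^(1/4)
Sum of 4th powers = 2401 + 1 + 16 + 256 + 4096 + 81 + 256 = 7107
||x||_4 = (7107)^(1/4) = 9.1817

9.1817


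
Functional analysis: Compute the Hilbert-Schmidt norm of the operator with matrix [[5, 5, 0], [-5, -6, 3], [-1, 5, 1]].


The Hilbert-Schmidt norm is sqrt(sum of squares of all entries).
Sum of squares = 5^2 + 5^2 + 0^2 + (-5)^2 + (-6)^2 + 3^2 + (-1)^2 + 5^2 + 1^2
= 25 + 25 + 0 + 25 + 36 + 9 + 1 + 25 + 1 = 147
||T||_HS = sqrt(147) = 12.1244

12.1244


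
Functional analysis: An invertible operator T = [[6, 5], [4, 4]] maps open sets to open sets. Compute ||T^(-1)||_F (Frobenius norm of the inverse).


det(T) = 6*4 - 5*4 = 4
T^(-1) = (1/4) * [[4, -5], [-4, 6]] = [[1.0000, -1.2500], [-1.0000, 1.5000]]
||T^(-1)||_F^2 = 1.0000^2 + (-1.2500)^2 + (-1.0000)^2 + 1.5000^2 = 5.8125
||T^(-1)||_F = sqrt(5.8125) = 2.4109

2.4109


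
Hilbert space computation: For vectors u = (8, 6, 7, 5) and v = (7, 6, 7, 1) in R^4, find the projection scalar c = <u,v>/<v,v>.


Computing <u,v> = 8*7 + 6*6 + 7*7 + 5*1 = 146
Computing <v,v> = 7^2 + 6^2 + 7^2 + 1^2 = 135
Projection coefficient = 146/135 = 1.0815

1.0815


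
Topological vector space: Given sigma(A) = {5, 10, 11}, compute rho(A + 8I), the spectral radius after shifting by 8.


Spectrum of A + 8I = {13, 18, 19}
Spectral radius = max |lambda| over the shifted spectrum
= max(13, 18, 19) = 19

19


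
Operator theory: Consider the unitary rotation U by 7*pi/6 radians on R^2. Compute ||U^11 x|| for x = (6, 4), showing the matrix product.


U is a rotation by theta = 7*pi/6
U^11 = rotation by 11*theta = 77*pi/6 = 5*pi/6 (mod 2*pi)
cos(5*pi/6) = -0.8660, sin(5*pi/6) = 0.5000
U^11 x = (-0.8660 * 6 - 0.5000 * 4, 0.5000 * 6 + -0.8660 * 4)
= (-7.1962, -0.4641)
||U^11 x|| = sqrt((-7.1962)^2 + (-0.4641)^2) = sqrt(52.0000) = 7.2111

7.2111


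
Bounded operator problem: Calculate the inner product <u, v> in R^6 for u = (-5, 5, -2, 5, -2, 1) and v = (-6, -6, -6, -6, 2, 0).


Computing the standard inner product <u, v> = sum u_i * v_i
= -5*-6 + 5*-6 + -2*-6 + 5*-6 + -2*2 + 1*0
= 30 + -30 + 12 + -30 + -4 + 0
= -22

-22


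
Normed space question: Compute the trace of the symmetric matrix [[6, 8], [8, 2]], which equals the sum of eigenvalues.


For a self-adjoint (symmetric) matrix, the eigenvalues are real.
The sum of eigenvalues equals the trace of the matrix.
trace = 6 + 2 = 8

8


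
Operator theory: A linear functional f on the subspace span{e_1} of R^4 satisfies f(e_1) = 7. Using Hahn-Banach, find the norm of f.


The norm of f is given by ||f|| = sup_{||x||=1} |f(x)|.
On span{e_1}, ||e_1|| = 1, so ||f|| = |f(e_1)| / ||e_1||
= |7| / 1 = 7.0000

7.0000


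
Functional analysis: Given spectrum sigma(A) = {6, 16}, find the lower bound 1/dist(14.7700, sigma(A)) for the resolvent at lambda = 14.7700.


dist(14.7700, {6, 16}) = min(|14.7700 - 6|, |14.7700 - 16|)
= min(8.7700, 1.2300) = 1.2300
Resolvent bound = 1/1.2300 = 0.8130

0.8130


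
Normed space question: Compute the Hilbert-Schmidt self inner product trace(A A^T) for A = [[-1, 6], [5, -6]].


trace(A * A^T) = sum of squares of all entries
= (-1)^2 + 6^2 + 5^2 + (-6)^2
= 1 + 36 + 25 + 36
= 98

98


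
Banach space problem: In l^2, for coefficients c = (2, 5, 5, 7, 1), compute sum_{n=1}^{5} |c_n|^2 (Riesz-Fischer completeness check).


sum |c_n|^2 = 2^2 + 5^2 + 5^2 + 7^2 + 1^2
= 4 + 25 + 25 + 49 + 1
= 104

104


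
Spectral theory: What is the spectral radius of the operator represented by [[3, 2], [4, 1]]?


For a 2x2 matrix, eigenvalues satisfy lambda^2 - (trace)*lambda + det = 0
trace = 3 + 1 = 4
det = 3*1 - 2*4 = -5
discriminant = 4^2 - 4*(-5) = 36
spectral radius = max |eigenvalue| = 5.0000

5.0000


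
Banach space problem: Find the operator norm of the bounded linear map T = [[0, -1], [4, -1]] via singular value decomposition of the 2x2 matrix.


A^T A = [[16, -4], [-4, 2]]
trace(A^T A) = 18, det(A^T A) = 16
discriminant = 18^2 - 4*16 = 260
Largest eigenvalue of A^T A = (trace + sqrt(disc))/2 = 17.0623
||T|| = sqrt(17.0623) = 4.1306

4.1306


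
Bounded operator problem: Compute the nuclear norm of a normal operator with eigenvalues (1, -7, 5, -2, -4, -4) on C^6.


For a normal operator, singular values equal |eigenvalues|.
Trace norm = sum |lambda_i| = 1 + 7 + 5 + 2 + 4 + 4
= 23

23


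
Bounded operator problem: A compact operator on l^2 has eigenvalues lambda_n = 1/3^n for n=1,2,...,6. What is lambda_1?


The eigenvalue formula gives lambda_1 = 1/3^1
= 1/3
= 0.3333

0.3333


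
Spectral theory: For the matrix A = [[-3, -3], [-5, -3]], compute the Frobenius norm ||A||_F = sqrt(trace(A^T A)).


||A||_F^2 = sum a_ij^2
= (-3)^2 + (-3)^2 + (-5)^2 + (-3)^2
= 9 + 9 + 25 + 9 = 52
||A||_F = sqrt(52) = 7.2111

7.2111


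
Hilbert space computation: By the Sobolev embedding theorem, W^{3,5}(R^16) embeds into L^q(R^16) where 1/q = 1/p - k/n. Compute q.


Using the Sobolev embedding formula: 1/q = 1/p - k/n
1/q = 1/5 - 3/16 = 1/80
q = 1/(1/80) = 80

80.0000


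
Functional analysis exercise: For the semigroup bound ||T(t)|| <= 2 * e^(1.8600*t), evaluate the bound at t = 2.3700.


||T(2.3700)|| <= 2 * exp(1.8600 * 2.3700)
= 2 * exp(4.4082)
= 2 * 82.1215
= 164.2430

164.2430


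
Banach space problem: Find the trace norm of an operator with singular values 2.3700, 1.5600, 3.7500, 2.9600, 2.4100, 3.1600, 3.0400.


The nuclear norm is the sum of all singular values.
||T||_1 = 2.3700 + 1.5600 + 3.7500 + 2.9600 + 2.4100 + 3.1600 + 3.0400
= 19.2500

19.2500


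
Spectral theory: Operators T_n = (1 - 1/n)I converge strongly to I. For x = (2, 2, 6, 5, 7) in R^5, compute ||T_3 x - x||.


T_3 x - x = (1 - 1/3)x - x = -x/3
||x|| = sqrt(118) = 10.8628
||T_3 x - x|| = ||x||/3 = 10.8628/3 = 3.6209

3.6209


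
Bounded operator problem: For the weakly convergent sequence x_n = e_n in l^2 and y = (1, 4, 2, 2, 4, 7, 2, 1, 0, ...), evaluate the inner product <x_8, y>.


x_8 = e_8 is the standard basis vector with 1 in position 8.
<x_8, y> = y_8 = 1
As n -> infinity, <x_n, y> -> 0, confirming weak convergence of (x_n) to 0.

1


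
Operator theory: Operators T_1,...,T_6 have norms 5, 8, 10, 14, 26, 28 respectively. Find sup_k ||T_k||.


By the Uniform Boundedness Principle, the supremum of norms is finite.
sup_k ||T_k|| = max(5, 8, 10, 14, 26, 28) = 28

28


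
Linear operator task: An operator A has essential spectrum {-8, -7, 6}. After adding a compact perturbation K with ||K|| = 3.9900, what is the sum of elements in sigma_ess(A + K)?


By Weyl's theorem, the essential spectrum is invariant under compact perturbations.
sigma_ess(A + K) = sigma_ess(A) = {-8, -7, 6}
Sum = -8 + -7 + 6 = -9

-9


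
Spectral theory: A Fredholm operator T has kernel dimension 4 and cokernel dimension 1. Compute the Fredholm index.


The Fredholm index is defined as ind(T) = dim(ker T) - dim(coker T)
= 4 - 1
= 3

3


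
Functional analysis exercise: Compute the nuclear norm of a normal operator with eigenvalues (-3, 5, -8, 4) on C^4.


For a normal operator, singular values equal |eigenvalues|.
Trace norm = sum |lambda_i| = 3 + 5 + 8 + 4
= 20

20


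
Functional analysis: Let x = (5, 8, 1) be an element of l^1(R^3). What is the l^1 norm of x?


The l^1 norm equals the sum of absolute values of all components.
||x||_1 = 5 + 8 + 1
= 14

14.0000


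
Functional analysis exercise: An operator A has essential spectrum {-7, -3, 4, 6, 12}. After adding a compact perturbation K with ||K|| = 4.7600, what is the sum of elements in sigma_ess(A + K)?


By Weyl's theorem, the essential spectrum is invariant under compact perturbations.
sigma_ess(A + K) = sigma_ess(A) = {-7, -3, 4, 6, 12}
Sum = -7 + -3 + 4 + 6 + 12 = 12

12


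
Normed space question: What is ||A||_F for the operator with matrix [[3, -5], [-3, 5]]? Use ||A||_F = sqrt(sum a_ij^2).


||A||_F^2 = sum a_ij^2
= 3^2 + (-5)^2 + (-3)^2 + 5^2
= 9 + 25 + 9 + 25 = 68
||A||_F = sqrt(68) = 8.2462

8.2462


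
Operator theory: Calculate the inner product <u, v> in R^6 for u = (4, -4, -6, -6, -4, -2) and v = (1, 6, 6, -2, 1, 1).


Computing the standard inner product <u, v> = sum u_i * v_i
= 4*1 + -4*6 + -6*6 + -6*-2 + -4*1 + -2*1
= 4 + -24 + -36 + 12 + -4 + -2
= -50

-50


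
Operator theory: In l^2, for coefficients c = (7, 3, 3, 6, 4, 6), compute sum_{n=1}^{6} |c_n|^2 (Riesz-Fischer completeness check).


sum |c_n|^2 = 7^2 + 3^2 + 3^2 + 6^2 + 4^2 + 6^2
= 49 + 9 + 9 + 36 + 16 + 36
= 155

155


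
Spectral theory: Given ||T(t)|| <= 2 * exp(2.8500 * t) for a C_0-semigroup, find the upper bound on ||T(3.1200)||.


||T(3.1200)|| <= 2 * exp(2.8500 * 3.1200)
= 2 * exp(8.8920)
= 2 * 7273.5517
= 14547.1035

14547.1035


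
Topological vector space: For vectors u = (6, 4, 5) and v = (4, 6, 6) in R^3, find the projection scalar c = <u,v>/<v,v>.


Computing <u,v> = 6*4 + 4*6 + 5*6 = 78
Computing <v,v> = 4^2 + 6^2 + 6^2 = 88
Projection coefficient = 78/88 = 0.8864

0.8864


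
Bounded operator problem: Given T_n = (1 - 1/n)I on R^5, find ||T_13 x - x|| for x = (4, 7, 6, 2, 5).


T_13 x - x = (1 - 1/13)x - x = -x/13
||x|| = sqrt(130) = 11.4018
||T_13 x - x|| = ||x||/13 = 11.4018/13 = 0.8771

0.8771


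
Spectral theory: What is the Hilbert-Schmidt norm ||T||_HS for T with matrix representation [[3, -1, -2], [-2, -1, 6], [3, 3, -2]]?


The Hilbert-Schmidt norm is sqrt(sum of squares of all entries).
Sum of squares = 3^2 + (-1)^2 + (-2)^2 + (-2)^2 + (-1)^2 + 6^2 + 3^2 + 3^2 + (-2)^2
= 9 + 1 + 4 + 4 + 1 + 36 + 9 + 9 + 4 = 77
||T||_HS = sqrt(77) = 8.7750

8.7750


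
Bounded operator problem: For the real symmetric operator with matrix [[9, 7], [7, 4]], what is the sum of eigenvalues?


For a self-adjoint (symmetric) matrix, the eigenvalues are real.
The sum of eigenvalues equals the trace of the matrix.
trace = 9 + 4 = 13

13


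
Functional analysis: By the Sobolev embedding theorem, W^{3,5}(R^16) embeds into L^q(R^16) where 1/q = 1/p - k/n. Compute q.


Using the Sobolev embedding formula: 1/q = 1/p - k/n
1/q = 1/5 - 3/16 = 1/80
q = 1/(1/80) = 80

80.0000


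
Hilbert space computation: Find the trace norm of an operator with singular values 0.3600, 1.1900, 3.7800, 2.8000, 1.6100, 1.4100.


The nuclear norm is the sum of all singular values.
||T||_1 = 0.3600 + 1.1900 + 3.7800 + 2.8000 + 1.6100 + 1.4100
= 11.1500

11.1500


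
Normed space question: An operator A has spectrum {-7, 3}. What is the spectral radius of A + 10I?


Spectrum of A + 10I = {3, 13}
Spectral radius = max |lambda| over the shifted spectrum
= max(3, 13) = 13

13


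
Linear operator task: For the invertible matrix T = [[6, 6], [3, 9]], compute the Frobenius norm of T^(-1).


det(T) = 6*9 - 6*3 = 36
T^(-1) = (1/36) * [[9, -6], [-3, 6]] = [[0.2500, -0.1667], [-0.0833, 0.1667]]
||T^(-1)||_F^2 = 0.2500^2 + (-0.1667)^2 + (-0.0833)^2 + 0.1667^2 = 0.1250
||T^(-1)||_F = sqrt(0.1250) = 0.3536

0.3536


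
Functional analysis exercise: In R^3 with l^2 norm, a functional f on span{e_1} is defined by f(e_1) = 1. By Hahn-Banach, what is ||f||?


The norm of f is given by ||f|| = sup_{||x||=1} |f(x)|.
On span{e_1}, ||e_1|| = 1, so ||f|| = |f(e_1)| / ||e_1||
= |1| / 1 = 1.0000

1.0000


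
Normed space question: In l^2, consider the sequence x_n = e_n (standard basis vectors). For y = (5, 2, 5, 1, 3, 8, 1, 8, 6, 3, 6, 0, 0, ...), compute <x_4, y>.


x_4 = e_4 is the standard basis vector with 1 in position 4.
<x_4, y> = y_4 = 1
As n -> infinity, <x_n, y> -> 0, confirming weak convergence of (x_n) to 0.

1


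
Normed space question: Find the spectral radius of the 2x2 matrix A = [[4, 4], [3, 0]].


For a 2x2 matrix, eigenvalues satisfy lambda^2 - (trace)*lambda + det = 0
trace = 4 + 0 = 4
det = 4*0 - 4*3 = -12
discriminant = 4^2 - 4*(-12) = 64
spectral radius = max |eigenvalue| = 6.0000

6.0000


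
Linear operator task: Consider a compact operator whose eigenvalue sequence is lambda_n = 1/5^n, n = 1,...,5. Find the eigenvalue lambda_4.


The eigenvalue formula gives lambda_4 = 1/5^4
= 1/625
= 0.0016

0.0016


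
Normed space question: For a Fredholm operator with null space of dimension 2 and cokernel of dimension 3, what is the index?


The Fredholm index is defined as ind(T) = dim(ker T) - dim(coker T)
= 2 - 3
= -1

-1


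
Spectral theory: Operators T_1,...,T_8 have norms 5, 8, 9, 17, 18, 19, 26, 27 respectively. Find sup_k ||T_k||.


By the Uniform Boundedness Principle, the supremum of norms is finite.
sup_k ||T_k|| = max(5, 8, 9, 17, 18, 19, 26, 27) = 27

27


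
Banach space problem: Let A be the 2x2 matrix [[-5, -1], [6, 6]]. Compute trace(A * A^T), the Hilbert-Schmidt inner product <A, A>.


trace(A * A^T) = sum of squares of all entries
= (-5)^2 + (-1)^2 + 6^2 + 6^2
= 25 + 1 + 36 + 36
= 98

98


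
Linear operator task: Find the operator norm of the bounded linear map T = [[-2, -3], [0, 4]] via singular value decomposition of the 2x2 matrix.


A^T A = [[4, 6], [6, 25]]
trace(A^T A) = 29, det(A^T A) = 64
discriminant = 29^2 - 4*64 = 585
Largest eigenvalue of A^T A = (trace + sqrt(disc))/2 = 26.5934
||T|| = sqrt(26.5934) = 5.1569

5.1569


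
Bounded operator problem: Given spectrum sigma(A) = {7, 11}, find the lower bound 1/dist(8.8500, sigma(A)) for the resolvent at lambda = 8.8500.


dist(8.8500, {7, 11}) = min(|8.8500 - 7|, |8.8500 - 11|)
= min(1.8500, 2.1500) = 1.8500
Resolvent bound = 1/1.8500 = 0.5405

0.5405


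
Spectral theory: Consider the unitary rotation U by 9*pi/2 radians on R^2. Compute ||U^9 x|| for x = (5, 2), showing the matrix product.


U is a rotation by theta = 9*pi/2
U^9 = rotation by 9*theta = 81*pi/2 = 1*pi/2 (mod 2*pi)
cos(1*pi/2) = 0.0000, sin(1*pi/2) = 1.0000
U^9 x = (0.0000 * 5 - 1.0000 * 2, 1.0000 * 5 + 0.0000 * 2)
= (-2.0000, 5.0000)
||U^9 x|| = sqrt((-2.0000)^2 + 5.0000^2) = sqrt(29.0000) = 5.3852

5.3852


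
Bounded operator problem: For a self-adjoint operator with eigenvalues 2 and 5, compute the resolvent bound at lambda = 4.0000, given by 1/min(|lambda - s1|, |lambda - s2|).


dist(4.0000, {2, 5}) = min(|4.0000 - 2|, |4.0000 - 5|)
= min(2.0000, 1.0000) = 1.0000
Resolvent bound = 1/1.0000 = 1.0000

1.0000


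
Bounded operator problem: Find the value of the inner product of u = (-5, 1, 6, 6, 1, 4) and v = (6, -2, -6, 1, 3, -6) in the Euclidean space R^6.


Computing the standard inner product <u, v> = sum u_i * v_i
= -5*6 + 1*-2 + 6*-6 + 6*1 + 1*3 + 4*-6
= -30 + -2 + -36 + 6 + 3 + -24
= -83

-83


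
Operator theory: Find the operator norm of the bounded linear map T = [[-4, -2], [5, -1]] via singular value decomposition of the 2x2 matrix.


A^T A = [[41, 3], [3, 5]]
trace(A^T A) = 46, det(A^T A) = 196
discriminant = 46^2 - 4*196 = 1332
Largest eigenvalue of A^T A = (trace + sqrt(disc))/2 = 41.2483
||T|| = sqrt(41.2483) = 6.4225

6.4225


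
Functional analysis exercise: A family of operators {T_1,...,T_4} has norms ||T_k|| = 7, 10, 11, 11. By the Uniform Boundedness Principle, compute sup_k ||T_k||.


By the Uniform Boundedness Principle, the supremum of norms is finite.
sup_k ||T_k|| = max(7, 10, 11, 11) = 11

11


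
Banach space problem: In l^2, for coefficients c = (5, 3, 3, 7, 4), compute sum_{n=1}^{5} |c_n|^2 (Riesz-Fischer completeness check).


sum |c_n|^2 = 5^2 + 3^2 + 3^2 + 7^2 + 4^2
= 25 + 9 + 9 + 49 + 16
= 108

108


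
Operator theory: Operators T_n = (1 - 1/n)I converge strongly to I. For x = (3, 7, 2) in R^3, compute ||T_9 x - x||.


T_9 x - x = (1 - 1/9)x - x = -x/9
||x|| = sqrt(62) = 7.8740
||T_9 x - x|| = ||x||/9 = 7.8740/9 = 0.8749

0.8749


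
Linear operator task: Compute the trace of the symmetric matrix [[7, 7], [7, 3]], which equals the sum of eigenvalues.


For a self-adjoint (symmetric) matrix, the eigenvalues are real.
The sum of eigenvalues equals the trace of the matrix.
trace = 7 + 3 = 10

10


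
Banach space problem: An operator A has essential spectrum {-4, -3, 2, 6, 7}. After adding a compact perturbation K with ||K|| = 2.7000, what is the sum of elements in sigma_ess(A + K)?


By Weyl's theorem, the essential spectrum is invariant under compact perturbations.
sigma_ess(A + K) = sigma_ess(A) = {-4, -3, 2, 6, 7}
Sum = -4 + -3 + 2 + 6 + 7 = 8

8


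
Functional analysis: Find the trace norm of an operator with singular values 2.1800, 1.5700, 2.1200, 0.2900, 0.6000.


The nuclear norm is the sum of all singular values.
||T||_1 = 2.1800 + 1.5700 + 2.1200 + 0.2900 + 0.6000
= 6.7600

6.7600


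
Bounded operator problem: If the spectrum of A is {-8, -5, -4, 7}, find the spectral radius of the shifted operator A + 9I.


Spectrum of A + 9I = {1, 4, 5, 16}
Spectral radius = max |lambda| over the shifted spectrum
= max(1, 4, 5, 16) = 16

16


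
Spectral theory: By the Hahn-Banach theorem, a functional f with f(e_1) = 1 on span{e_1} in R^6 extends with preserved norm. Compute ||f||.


The norm of f is given by ||f|| = sup_{||x||=1} |f(x)|.
On span{e_1}, ||e_1|| = 1, so ||f|| = |f(e_1)| / ||e_1||
= |1| / 1 = 1.0000

1.0000


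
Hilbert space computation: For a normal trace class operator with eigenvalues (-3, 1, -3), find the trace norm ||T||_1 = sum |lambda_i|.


For a normal operator, singular values equal |eigenvalues|.
Trace norm = sum |lambda_i| = 3 + 1 + 3
= 7

7


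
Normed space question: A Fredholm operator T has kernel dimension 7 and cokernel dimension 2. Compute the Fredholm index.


The Fredholm index is defined as ind(T) = dim(ker T) - dim(coker T)
= 7 - 2
= 5

5


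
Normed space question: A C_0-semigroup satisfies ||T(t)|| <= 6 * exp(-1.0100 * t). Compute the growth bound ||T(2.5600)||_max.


||T(2.5600)|| <= 6 * exp(-1.0100 * 2.5600)
= 6 * exp(-2.5856)
= 6 * 0.0754
= 0.4521

0.4521


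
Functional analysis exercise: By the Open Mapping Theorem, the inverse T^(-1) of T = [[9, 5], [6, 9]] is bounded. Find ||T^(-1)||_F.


det(T) = 9*9 - 5*6 = 51
T^(-1) = (1/51) * [[9, -5], [-6, 9]] = [[0.1765, -0.0980], [-0.1176, 0.1765]]
||T^(-1)||_F^2 = 0.1765^2 + (-0.0980)^2 + (-0.1176)^2 + 0.1765^2 = 0.0857
||T^(-1)||_F = sqrt(0.0857) = 0.2928

0.2928


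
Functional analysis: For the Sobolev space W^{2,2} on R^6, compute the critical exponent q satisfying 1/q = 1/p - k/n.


Using the Sobolev embedding formula: 1/q = 1/p - k/n
1/q = 1/2 - 2/6 = 1/6
q = 1/(1/6) = 6

6.0000


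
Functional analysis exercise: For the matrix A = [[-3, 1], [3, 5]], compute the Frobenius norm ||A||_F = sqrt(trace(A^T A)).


||A||_F^2 = sum a_ij^2
= (-3)^2 + 1^2 + 3^2 + 5^2
= 9 + 1 + 9 + 25 = 44
||A||_F = sqrt(44) = 6.6332

6.6332


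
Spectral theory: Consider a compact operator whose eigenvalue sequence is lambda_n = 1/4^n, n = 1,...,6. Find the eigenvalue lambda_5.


The eigenvalue formula gives lambda_5 = 1/4^5
= 1/1024
= 9.7656e-04

9.7656e-04


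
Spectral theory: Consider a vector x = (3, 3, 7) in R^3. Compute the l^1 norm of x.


The l^1 norm equals the sum of absolute values of all components.
||x||_1 = 3 + 3 + 7
= 13

13.0000


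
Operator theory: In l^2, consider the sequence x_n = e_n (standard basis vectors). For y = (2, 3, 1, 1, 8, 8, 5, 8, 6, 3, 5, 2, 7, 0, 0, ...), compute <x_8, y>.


x_8 = e_8 is the standard basis vector with 1 in position 8.
<x_8, y> = y_8 = 8
As n -> infinity, <x_n, y> -> 0, confirming weak convergence of (x_n) to 0.

8


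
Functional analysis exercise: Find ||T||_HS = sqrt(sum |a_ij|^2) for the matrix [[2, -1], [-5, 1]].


The Hilbert-Schmidt norm is sqrt(sum of squares of all entries).
Sum of squares = 2^2 + (-1)^2 + (-5)^2 + 1^2
= 4 + 1 + 25 + 1 = 31
||T||_HS = sqrt(31) = 5.5678

5.5678


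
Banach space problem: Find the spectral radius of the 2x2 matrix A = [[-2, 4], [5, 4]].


For a 2x2 matrix, eigenvalues satisfy lambda^2 - (trace)*lambda + det = 0
trace = -2 + 4 = 2
det = -2*4 - 4*5 = -28
discriminant = 2^2 - 4*(-28) = 116
spectral radius = max |eigenvalue| = 6.3852

6.3852


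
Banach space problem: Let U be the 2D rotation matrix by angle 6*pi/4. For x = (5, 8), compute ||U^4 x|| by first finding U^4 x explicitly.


U is a rotation by theta = 6*pi/4
U^4 = rotation by 4*theta = 24*pi/4 = 0*pi/4 (mod 2*pi)
cos(0*pi/4) = 1.0000, sin(0*pi/4) = 0.0000
U^4 x = (1.0000 * 5 - 0.0000 * 8, 0.0000 * 5 + 1.0000 * 8)
= (5.0000, 8.0000)
||U^4 x|| = sqrt(5.0000^2 + 8.0000^2) = sqrt(89.0000) = 9.4340

9.4340


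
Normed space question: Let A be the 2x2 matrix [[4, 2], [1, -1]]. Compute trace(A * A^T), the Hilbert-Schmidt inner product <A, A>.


trace(A * A^T) = sum of squares of all entries
= 4^2 + 2^2 + 1^2 + (-1)^2
= 16 + 4 + 1 + 1
= 22

22


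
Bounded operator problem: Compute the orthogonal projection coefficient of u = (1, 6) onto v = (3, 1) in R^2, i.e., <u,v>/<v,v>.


Computing <u,v> = 1*3 + 6*1 = 9
Computing <v,v> = 3^2 + 1^2 = 10
Projection coefficient = 9/10 = 0.9000

0.9000


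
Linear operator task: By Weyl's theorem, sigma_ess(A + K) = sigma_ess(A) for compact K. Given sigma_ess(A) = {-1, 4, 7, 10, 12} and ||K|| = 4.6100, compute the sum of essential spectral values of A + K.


By Weyl's theorem, the essential spectrum is invariant under compact perturbations.
sigma_ess(A + K) = sigma_ess(A) = {-1, 4, 7, 10, 12}
Sum = -1 + 4 + 7 + 10 + 12 = 32

32


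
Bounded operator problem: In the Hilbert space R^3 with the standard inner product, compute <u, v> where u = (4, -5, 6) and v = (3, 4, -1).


Computing the standard inner product <u, v> = sum u_i * v_i
= 4*3 + -5*4 + 6*-1
= 12 + -20 + -6
= -14

-14


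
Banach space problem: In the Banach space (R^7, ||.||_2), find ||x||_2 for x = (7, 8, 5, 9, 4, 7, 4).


The l^2 norm = (sum |x_i|^2)^(1/2)
Sum of 2th powers = 49 + 64 + 25 + 81 + 16 + 49 + 16 = 300
||x||_2 = (300)^(1/2) = 17.3205

17.3205


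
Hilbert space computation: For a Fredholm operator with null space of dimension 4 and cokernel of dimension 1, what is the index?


The Fredholm index is defined as ind(T) = dim(ker T) - dim(coker T)
= 4 - 1
= 3

3


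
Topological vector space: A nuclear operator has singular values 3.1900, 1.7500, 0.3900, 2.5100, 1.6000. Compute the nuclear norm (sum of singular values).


The nuclear norm is the sum of all singular values.
||T||_1 = 3.1900 + 1.7500 + 0.3900 + 2.5100 + 1.6000
= 9.4400

9.4400


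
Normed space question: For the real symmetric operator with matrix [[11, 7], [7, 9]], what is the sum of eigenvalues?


For a self-adjoint (symmetric) matrix, the eigenvalues are real.
The sum of eigenvalues equals the trace of the matrix.
trace = 11 + 9 = 20

20


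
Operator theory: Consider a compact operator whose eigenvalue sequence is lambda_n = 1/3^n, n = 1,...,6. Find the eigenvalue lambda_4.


The eigenvalue formula gives lambda_4 = 1/3^4
= 1/81
= 0.0123

0.0123


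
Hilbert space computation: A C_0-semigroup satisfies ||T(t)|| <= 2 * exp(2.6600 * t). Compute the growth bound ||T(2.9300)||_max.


||T(2.9300)|| <= 2 * exp(2.6600 * 2.9300)
= 2 * exp(7.7938)
= 2 * 2425.5171
= 4851.0341

4851.0341


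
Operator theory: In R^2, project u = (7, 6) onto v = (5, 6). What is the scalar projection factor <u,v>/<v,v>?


Computing <u,v> = 7*5 + 6*6 = 71
Computing <v,v> = 5^2 + 6^2 = 61
Projection coefficient = 71/61 = 1.1639

1.1639


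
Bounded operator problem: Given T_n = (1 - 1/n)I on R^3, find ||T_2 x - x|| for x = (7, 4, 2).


T_2 x - x = (1 - 1/2)x - x = -x/2
||x|| = sqrt(69) = 8.3066
||T_2 x - x|| = ||x||/2 = 8.3066/2 = 4.1533

4.1533


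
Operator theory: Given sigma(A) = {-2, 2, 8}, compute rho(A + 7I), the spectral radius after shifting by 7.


Spectrum of A + 7I = {5, 9, 15}
Spectral radius = max |lambda| over the shifted spectrum
= max(5, 9, 15) = 15

15


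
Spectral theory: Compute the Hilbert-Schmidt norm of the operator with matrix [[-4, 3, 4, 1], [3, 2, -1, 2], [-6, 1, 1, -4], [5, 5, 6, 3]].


The Hilbert-Schmidt norm is sqrt(sum of squares of all entries).
Sum of squares = (-4)^2 + 3^2 + 4^2 + 1^2 + 3^2 + 2^2 + (-1)^2 + 2^2 + (-6)^2 + 1^2 + 1^2 + (-4)^2 + 5^2 + 5^2 + 6^2 + 3^2
= 16 + 9 + 16 + 1 + 9 + 4 + 1 + 4 + 36 + 1 + 1 + 16 + 25 + 25 + 36 + 9 = 209
||T||_HS = sqrt(209) = 14.4568

14.4568


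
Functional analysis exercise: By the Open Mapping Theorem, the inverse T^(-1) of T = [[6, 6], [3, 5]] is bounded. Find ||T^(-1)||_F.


det(T) = 6*5 - 6*3 = 12
T^(-1) = (1/12) * [[5, -6], [-3, 6]] = [[0.4167, -0.5000], [-0.2500, 0.5000]]
||T^(-1)||_F^2 = 0.4167^2 + (-0.5000)^2 + (-0.2500)^2 + 0.5000^2 = 0.7361
||T^(-1)||_F = sqrt(0.7361) = 0.8580

0.8580


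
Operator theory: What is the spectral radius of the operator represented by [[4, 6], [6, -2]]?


For a 2x2 matrix, eigenvalues satisfy lambda^2 - (trace)*lambda + det = 0
trace = 4 + -2 = 2
det = 4*-2 - 6*6 = -44
discriminant = 2^2 - 4*(-44) = 180
spectral radius = max |eigenvalue| = 7.7082

7.7082


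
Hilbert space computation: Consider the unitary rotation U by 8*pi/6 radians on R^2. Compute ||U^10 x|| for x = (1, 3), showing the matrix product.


U is a rotation by theta = 8*pi/6
U^10 = rotation by 10*theta = 80*pi/6 = 8*pi/6 (mod 2*pi)
cos(8*pi/6) = -0.5000, sin(8*pi/6) = -0.8660
U^10 x = (-0.5000 * 1 - -0.8660 * 3, -0.8660 * 1 + -0.5000 * 3)
= (2.0981, -2.3660)
||U^10 x|| = sqrt(2.0981^2 + (-2.3660)^2) = sqrt(10.0000) = 3.1623

3.1623


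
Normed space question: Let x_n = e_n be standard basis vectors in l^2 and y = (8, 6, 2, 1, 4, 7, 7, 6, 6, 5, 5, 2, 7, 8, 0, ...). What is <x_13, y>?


x_13 = e_13 is the standard basis vector with 1 in position 13.
<x_13, y> = y_13 = 7
As n -> infinity, <x_n, y> -> 0, confirming weak convergence of (x_n) to 0.

7


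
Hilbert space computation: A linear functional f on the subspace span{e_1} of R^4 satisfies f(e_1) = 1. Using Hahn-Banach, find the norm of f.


The norm of f is given by ||f|| = sup_{||x||=1} |f(x)|.
On span{e_1}, ||e_1|| = 1, so ||f|| = |f(e_1)| / ||e_1||
= |1| / 1 = 1.0000

1.0000


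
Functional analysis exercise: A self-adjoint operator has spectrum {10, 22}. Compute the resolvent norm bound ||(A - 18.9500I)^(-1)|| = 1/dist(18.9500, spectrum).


dist(18.9500, {10, 22}) = min(|18.9500 - 10|, |18.9500 - 22|)
= min(8.9500, 3.0500) = 3.0500
Resolvent bound = 1/3.0500 = 0.3279

0.3279


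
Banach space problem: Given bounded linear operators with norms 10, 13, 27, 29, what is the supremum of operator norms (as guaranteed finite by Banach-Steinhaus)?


By the Uniform Boundedness Principle, the supremum of norms is finite.
sup_k ||T_k|| = max(10, 13, 27, 29) = 29

29


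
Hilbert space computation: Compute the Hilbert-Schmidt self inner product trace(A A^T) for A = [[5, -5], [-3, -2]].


trace(A * A^T) = sum of squares of all entries
= 5^2 + (-5)^2 + (-3)^2 + (-2)^2
= 25 + 25 + 9 + 4
= 63

63


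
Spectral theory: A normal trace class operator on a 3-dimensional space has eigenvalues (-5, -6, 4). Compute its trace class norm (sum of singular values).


For a normal operator, singular values equal |eigenvalues|.
Trace norm = sum |lambda_i| = 5 + 6 + 4
= 15

15


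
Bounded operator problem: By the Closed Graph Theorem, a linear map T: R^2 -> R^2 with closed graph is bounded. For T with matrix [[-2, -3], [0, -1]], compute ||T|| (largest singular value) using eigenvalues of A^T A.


A^T A = [[4, 6], [6, 10]]
trace(A^T A) = 14, det(A^T A) = 4
discriminant = 14^2 - 4*4 = 180
Largest eigenvalue of A^T A = (trace + sqrt(disc))/2 = 13.7082
||T|| = sqrt(13.7082) = 3.7025

3.7025


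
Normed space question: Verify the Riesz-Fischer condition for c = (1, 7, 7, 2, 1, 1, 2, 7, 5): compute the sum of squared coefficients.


sum |c_n|^2 = 1^2 + 7^2 + 7^2 + 2^2 + 1^2 + 1^2 + 2^2 + 7^2 + 5^2
= 1 + 49 + 49 + 4 + 1 + 1 + 4 + 49 + 25
= 183

183


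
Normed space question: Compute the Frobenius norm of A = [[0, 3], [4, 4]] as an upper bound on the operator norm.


||A||_F^2 = sum a_ij^2
= 0^2 + 3^2 + 4^2 + 4^2
= 0 + 9 + 16 + 16 = 41
||A||_F = sqrt(41) = 6.4031

6.4031


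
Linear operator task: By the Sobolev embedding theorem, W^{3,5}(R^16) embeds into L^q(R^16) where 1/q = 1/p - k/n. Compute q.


Using the Sobolev embedding formula: 1/q = 1/p - k/n
1/q = 1/5 - 3/16 = 1/80
q = 1/(1/80) = 80

80.0000


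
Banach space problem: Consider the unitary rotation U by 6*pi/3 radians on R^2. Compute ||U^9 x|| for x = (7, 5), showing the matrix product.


U is a rotation by theta = 6*pi/3
U^9 = rotation by 9*theta = 54*pi/3 = 0*pi/3 (mod 2*pi)
cos(0*pi/3) = 1.0000, sin(0*pi/3) = 0.0000
U^9 x = (1.0000 * 7 - 0.0000 * 5, 0.0000 * 7 + 1.0000 * 5)
= (7.0000, 5.0000)
||U^9 x|| = sqrt(7.0000^2 + 5.0000^2) = sqrt(74.0000) = 8.6023

8.6023


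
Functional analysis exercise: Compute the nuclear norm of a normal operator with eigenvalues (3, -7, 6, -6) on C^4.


For a normal operator, singular values equal |eigenvalues|.
Trace norm = sum |lambda_i| = 3 + 7 + 6 + 6
= 22

22


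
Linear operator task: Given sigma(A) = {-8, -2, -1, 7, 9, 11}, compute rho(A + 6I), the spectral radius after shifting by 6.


Spectrum of A + 6I = {-2, 4, 5, 13, 15, 17}
Spectral radius = max |lambda| over the shifted spectrum
= max(2, 4, 5, 13, 15, 17) = 17

17


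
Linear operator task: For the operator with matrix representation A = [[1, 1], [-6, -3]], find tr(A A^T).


trace(A * A^T) = sum of squares of all entries
= 1^2 + 1^2 + (-6)^2 + (-3)^2
= 1 + 1 + 36 + 9
= 47

47
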